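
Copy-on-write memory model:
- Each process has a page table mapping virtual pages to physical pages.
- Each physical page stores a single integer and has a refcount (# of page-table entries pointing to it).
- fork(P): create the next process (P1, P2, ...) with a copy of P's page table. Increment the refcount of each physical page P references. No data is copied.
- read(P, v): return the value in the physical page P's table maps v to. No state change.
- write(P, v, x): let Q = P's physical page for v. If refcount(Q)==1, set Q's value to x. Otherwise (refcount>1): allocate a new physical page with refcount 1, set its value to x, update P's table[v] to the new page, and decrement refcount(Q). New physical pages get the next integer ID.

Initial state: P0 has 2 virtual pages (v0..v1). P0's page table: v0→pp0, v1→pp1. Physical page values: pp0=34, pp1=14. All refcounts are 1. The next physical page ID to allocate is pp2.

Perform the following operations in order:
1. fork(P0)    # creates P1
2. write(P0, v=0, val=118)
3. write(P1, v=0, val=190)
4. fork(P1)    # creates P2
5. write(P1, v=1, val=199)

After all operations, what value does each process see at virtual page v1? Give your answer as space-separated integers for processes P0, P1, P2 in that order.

Op 1: fork(P0) -> P1. 2 ppages; refcounts: pp0:2 pp1:2
Op 2: write(P0, v0, 118). refcount(pp0)=2>1 -> COPY to pp2. 3 ppages; refcounts: pp0:1 pp1:2 pp2:1
Op 3: write(P1, v0, 190). refcount(pp0)=1 -> write in place. 3 ppages; refcounts: pp0:1 pp1:2 pp2:1
Op 4: fork(P1) -> P2. 3 ppages; refcounts: pp0:2 pp1:3 pp2:1
Op 5: write(P1, v1, 199). refcount(pp1)=3>1 -> COPY to pp3. 4 ppages; refcounts: pp0:2 pp1:2 pp2:1 pp3:1
P0: v1 -> pp1 = 14
P1: v1 -> pp3 = 199
P2: v1 -> pp1 = 14

Answer: 14 199 14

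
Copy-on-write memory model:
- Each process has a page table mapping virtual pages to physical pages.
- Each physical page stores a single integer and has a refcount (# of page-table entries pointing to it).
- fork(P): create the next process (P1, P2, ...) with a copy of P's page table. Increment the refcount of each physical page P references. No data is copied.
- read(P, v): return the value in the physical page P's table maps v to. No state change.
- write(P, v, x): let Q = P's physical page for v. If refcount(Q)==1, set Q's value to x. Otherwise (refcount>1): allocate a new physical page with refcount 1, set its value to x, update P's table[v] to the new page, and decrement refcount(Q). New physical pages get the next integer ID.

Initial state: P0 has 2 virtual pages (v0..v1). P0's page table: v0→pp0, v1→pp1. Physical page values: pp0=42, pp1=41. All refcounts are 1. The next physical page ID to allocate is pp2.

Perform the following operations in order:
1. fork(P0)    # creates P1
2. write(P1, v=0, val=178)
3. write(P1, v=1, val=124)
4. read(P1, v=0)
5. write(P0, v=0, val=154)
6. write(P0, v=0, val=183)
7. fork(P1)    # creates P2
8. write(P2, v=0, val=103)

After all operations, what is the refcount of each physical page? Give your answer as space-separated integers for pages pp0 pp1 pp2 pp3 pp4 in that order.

Op 1: fork(P0) -> P1. 2 ppages; refcounts: pp0:2 pp1:2
Op 2: write(P1, v0, 178). refcount(pp0)=2>1 -> COPY to pp2. 3 ppages; refcounts: pp0:1 pp1:2 pp2:1
Op 3: write(P1, v1, 124). refcount(pp1)=2>1 -> COPY to pp3. 4 ppages; refcounts: pp0:1 pp1:1 pp2:1 pp3:1
Op 4: read(P1, v0) -> 178. No state change.
Op 5: write(P0, v0, 154). refcount(pp0)=1 -> write in place. 4 ppages; refcounts: pp0:1 pp1:1 pp2:1 pp3:1
Op 6: write(P0, v0, 183). refcount(pp0)=1 -> write in place. 4 ppages; refcounts: pp0:1 pp1:1 pp2:1 pp3:1
Op 7: fork(P1) -> P2. 4 ppages; refcounts: pp0:1 pp1:1 pp2:2 pp3:2
Op 8: write(P2, v0, 103). refcount(pp2)=2>1 -> COPY to pp4. 5 ppages; refcounts: pp0:1 pp1:1 pp2:1 pp3:2 pp4:1

Answer: 1 1 1 2 1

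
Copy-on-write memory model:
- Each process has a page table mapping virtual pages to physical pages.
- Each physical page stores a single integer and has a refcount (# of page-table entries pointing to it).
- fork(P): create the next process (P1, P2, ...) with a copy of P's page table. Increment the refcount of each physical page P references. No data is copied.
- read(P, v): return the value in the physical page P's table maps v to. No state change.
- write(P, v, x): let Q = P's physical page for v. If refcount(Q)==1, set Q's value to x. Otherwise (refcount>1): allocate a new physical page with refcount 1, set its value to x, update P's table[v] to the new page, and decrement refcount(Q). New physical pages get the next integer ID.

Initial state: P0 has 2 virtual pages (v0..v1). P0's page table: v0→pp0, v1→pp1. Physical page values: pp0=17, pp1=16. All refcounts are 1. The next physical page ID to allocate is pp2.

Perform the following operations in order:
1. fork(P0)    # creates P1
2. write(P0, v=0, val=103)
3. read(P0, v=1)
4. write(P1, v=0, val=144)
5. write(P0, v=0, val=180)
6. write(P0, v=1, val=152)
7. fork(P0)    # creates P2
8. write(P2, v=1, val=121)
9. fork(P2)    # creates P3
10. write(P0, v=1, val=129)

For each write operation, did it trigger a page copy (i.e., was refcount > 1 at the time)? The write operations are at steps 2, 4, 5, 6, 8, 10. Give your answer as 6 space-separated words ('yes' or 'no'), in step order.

Op 1: fork(P0) -> P1. 2 ppages; refcounts: pp0:2 pp1:2
Op 2: write(P0, v0, 103). refcount(pp0)=2>1 -> COPY to pp2. 3 ppages; refcounts: pp0:1 pp1:2 pp2:1
Op 3: read(P0, v1) -> 16. No state change.
Op 4: write(P1, v0, 144). refcount(pp0)=1 -> write in place. 3 ppages; refcounts: pp0:1 pp1:2 pp2:1
Op 5: write(P0, v0, 180). refcount(pp2)=1 -> write in place. 3 ppages; refcounts: pp0:1 pp1:2 pp2:1
Op 6: write(P0, v1, 152). refcount(pp1)=2>1 -> COPY to pp3. 4 ppages; refcounts: pp0:1 pp1:1 pp2:1 pp3:1
Op 7: fork(P0) -> P2. 4 ppages; refcounts: pp0:1 pp1:1 pp2:2 pp3:2
Op 8: write(P2, v1, 121). refcount(pp3)=2>1 -> COPY to pp4. 5 ppages; refcounts: pp0:1 pp1:1 pp2:2 pp3:1 pp4:1
Op 9: fork(P2) -> P3. 5 ppages; refcounts: pp0:1 pp1:1 pp2:3 pp3:1 pp4:2
Op 10: write(P0, v1, 129). refcount(pp3)=1 -> write in place. 5 ppages; refcounts: pp0:1 pp1:1 pp2:3 pp3:1 pp4:2

yes no no yes yes no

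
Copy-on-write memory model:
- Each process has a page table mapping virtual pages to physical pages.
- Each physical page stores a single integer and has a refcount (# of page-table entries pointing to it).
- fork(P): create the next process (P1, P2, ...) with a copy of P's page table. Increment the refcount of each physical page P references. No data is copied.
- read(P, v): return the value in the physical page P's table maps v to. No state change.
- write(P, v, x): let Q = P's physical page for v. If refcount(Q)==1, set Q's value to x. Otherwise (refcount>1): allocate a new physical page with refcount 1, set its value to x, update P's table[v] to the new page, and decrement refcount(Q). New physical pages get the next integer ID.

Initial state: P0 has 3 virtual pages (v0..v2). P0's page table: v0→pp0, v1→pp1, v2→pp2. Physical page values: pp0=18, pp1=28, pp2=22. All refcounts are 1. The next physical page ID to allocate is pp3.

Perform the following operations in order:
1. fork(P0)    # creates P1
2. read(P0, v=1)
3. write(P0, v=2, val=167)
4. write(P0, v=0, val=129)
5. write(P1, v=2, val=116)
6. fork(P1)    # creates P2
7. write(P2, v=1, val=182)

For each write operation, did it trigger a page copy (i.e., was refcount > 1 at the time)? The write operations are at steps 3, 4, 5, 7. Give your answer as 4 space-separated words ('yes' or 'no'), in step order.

Op 1: fork(P0) -> P1. 3 ppages; refcounts: pp0:2 pp1:2 pp2:2
Op 2: read(P0, v1) -> 28. No state change.
Op 3: write(P0, v2, 167). refcount(pp2)=2>1 -> COPY to pp3. 4 ppages; refcounts: pp0:2 pp1:2 pp2:1 pp3:1
Op 4: write(P0, v0, 129). refcount(pp0)=2>1 -> COPY to pp4. 5 ppages; refcounts: pp0:1 pp1:2 pp2:1 pp3:1 pp4:1
Op 5: write(P1, v2, 116). refcount(pp2)=1 -> write in place. 5 ppages; refcounts: pp0:1 pp1:2 pp2:1 pp3:1 pp4:1
Op 6: fork(P1) -> P2. 5 ppages; refcounts: pp0:2 pp1:3 pp2:2 pp3:1 pp4:1
Op 7: write(P2, v1, 182). refcount(pp1)=3>1 -> COPY to pp5. 6 ppages; refcounts: pp0:2 pp1:2 pp2:2 pp3:1 pp4:1 pp5:1

yes yes no yes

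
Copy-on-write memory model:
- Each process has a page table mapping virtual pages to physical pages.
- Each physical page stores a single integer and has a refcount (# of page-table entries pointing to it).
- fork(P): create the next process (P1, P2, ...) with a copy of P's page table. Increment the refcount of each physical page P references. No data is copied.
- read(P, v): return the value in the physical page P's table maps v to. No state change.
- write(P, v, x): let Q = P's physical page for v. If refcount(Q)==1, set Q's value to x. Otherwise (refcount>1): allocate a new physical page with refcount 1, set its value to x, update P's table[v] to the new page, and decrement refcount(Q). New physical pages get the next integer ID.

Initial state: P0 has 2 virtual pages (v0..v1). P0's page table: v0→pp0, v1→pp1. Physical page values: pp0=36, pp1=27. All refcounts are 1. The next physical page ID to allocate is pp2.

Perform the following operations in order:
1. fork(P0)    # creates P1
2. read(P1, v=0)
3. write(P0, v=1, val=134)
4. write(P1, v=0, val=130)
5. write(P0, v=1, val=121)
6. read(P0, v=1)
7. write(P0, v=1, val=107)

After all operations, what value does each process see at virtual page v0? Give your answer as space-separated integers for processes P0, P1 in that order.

Op 1: fork(P0) -> P1. 2 ppages; refcounts: pp0:2 pp1:2
Op 2: read(P1, v0) -> 36. No state change.
Op 3: write(P0, v1, 134). refcount(pp1)=2>1 -> COPY to pp2. 3 ppages; refcounts: pp0:2 pp1:1 pp2:1
Op 4: write(P1, v0, 130). refcount(pp0)=2>1 -> COPY to pp3. 4 ppages; refcounts: pp0:1 pp1:1 pp2:1 pp3:1
Op 5: write(P0, v1, 121). refcount(pp2)=1 -> write in place. 4 ppages; refcounts: pp0:1 pp1:1 pp2:1 pp3:1
Op 6: read(P0, v1) -> 121. No state change.
Op 7: write(P0, v1, 107). refcount(pp2)=1 -> write in place. 4 ppages; refcounts: pp0:1 pp1:1 pp2:1 pp3:1
P0: v0 -> pp0 = 36
P1: v0 -> pp3 = 130

Answer: 36 130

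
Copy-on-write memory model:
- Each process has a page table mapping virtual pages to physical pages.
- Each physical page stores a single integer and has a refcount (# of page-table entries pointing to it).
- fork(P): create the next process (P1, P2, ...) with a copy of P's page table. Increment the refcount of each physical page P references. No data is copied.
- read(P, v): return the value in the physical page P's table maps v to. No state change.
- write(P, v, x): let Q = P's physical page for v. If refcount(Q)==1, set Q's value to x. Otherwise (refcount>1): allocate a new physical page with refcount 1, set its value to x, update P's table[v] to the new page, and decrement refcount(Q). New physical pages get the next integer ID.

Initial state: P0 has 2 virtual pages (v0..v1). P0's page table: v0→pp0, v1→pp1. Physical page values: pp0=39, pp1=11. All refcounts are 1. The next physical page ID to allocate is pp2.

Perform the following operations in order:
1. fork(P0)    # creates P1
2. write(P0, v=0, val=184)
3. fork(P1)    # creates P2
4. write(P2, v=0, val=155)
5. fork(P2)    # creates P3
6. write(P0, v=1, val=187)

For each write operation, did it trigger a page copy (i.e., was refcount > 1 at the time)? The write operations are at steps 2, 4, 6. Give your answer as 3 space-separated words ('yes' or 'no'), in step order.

Op 1: fork(P0) -> P1. 2 ppages; refcounts: pp0:2 pp1:2
Op 2: write(P0, v0, 184). refcount(pp0)=2>1 -> COPY to pp2. 3 ppages; refcounts: pp0:1 pp1:2 pp2:1
Op 3: fork(P1) -> P2. 3 ppages; refcounts: pp0:2 pp1:3 pp2:1
Op 4: write(P2, v0, 155). refcount(pp0)=2>1 -> COPY to pp3. 4 ppages; refcounts: pp0:1 pp1:3 pp2:1 pp3:1
Op 5: fork(P2) -> P3. 4 ppages; refcounts: pp0:1 pp1:4 pp2:1 pp3:2
Op 6: write(P0, v1, 187). refcount(pp1)=4>1 -> COPY to pp4. 5 ppages; refcounts: pp0:1 pp1:3 pp2:1 pp3:2 pp4:1

yes yes yes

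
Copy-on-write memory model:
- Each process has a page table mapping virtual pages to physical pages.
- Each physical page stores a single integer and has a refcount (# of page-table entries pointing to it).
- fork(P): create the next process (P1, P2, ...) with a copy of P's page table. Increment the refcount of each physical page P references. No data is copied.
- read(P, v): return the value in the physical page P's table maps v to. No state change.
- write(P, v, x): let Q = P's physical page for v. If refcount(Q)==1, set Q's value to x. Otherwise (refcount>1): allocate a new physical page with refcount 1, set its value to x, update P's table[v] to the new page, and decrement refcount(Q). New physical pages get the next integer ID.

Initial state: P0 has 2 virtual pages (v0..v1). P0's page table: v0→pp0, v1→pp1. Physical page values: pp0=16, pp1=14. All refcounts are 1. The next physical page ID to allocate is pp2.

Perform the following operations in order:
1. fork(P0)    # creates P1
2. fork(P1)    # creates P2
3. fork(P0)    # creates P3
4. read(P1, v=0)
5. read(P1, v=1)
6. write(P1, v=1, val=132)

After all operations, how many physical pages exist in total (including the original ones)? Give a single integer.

Op 1: fork(P0) -> P1. 2 ppages; refcounts: pp0:2 pp1:2
Op 2: fork(P1) -> P2. 2 ppages; refcounts: pp0:3 pp1:3
Op 3: fork(P0) -> P3. 2 ppages; refcounts: pp0:4 pp1:4
Op 4: read(P1, v0) -> 16. No state change.
Op 5: read(P1, v1) -> 14. No state change.
Op 6: write(P1, v1, 132). refcount(pp1)=4>1 -> COPY to pp2. 3 ppages; refcounts: pp0:4 pp1:3 pp2:1

Answer: 3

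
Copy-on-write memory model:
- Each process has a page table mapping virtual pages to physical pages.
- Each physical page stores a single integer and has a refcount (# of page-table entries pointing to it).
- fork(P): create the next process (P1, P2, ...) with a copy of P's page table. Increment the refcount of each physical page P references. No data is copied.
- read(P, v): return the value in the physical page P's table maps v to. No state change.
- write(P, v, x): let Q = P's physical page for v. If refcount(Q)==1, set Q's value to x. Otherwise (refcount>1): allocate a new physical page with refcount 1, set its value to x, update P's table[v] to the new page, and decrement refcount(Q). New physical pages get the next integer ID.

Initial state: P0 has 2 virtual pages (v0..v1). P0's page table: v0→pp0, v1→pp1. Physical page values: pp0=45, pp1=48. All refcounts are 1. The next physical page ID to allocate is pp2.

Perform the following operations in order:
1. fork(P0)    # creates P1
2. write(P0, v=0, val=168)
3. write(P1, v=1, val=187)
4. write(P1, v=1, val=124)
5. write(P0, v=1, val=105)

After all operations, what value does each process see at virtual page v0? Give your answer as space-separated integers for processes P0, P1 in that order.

Answer: 168 45

Derivation:
Op 1: fork(P0) -> P1. 2 ppages; refcounts: pp0:2 pp1:2
Op 2: write(P0, v0, 168). refcount(pp0)=2>1 -> COPY to pp2. 3 ppages; refcounts: pp0:1 pp1:2 pp2:1
Op 3: write(P1, v1, 187). refcount(pp1)=2>1 -> COPY to pp3. 4 ppages; refcounts: pp0:1 pp1:1 pp2:1 pp3:1
Op 4: write(P1, v1, 124). refcount(pp3)=1 -> write in place. 4 ppages; refcounts: pp0:1 pp1:1 pp2:1 pp3:1
Op 5: write(P0, v1, 105). refcount(pp1)=1 -> write in place. 4 ppages; refcounts: pp0:1 pp1:1 pp2:1 pp3:1
P0: v0 -> pp2 = 168
P1: v0 -> pp0 = 45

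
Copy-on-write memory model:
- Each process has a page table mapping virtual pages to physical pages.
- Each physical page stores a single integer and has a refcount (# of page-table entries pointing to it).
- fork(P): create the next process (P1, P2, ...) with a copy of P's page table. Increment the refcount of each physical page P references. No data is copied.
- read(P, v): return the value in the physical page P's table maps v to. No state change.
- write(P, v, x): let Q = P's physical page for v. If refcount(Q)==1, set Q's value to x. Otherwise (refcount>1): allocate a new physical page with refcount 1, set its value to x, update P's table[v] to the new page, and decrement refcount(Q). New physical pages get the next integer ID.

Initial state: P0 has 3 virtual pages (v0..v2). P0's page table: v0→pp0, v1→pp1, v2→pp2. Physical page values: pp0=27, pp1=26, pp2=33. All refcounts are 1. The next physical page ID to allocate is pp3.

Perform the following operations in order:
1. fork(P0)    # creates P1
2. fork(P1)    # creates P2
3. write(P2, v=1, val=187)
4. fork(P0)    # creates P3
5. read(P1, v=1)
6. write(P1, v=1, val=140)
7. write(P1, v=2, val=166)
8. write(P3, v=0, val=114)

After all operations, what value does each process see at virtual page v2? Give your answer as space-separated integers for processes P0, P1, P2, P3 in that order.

Answer: 33 166 33 33

Derivation:
Op 1: fork(P0) -> P1. 3 ppages; refcounts: pp0:2 pp1:2 pp2:2
Op 2: fork(P1) -> P2. 3 ppages; refcounts: pp0:3 pp1:3 pp2:3
Op 3: write(P2, v1, 187). refcount(pp1)=3>1 -> COPY to pp3. 4 ppages; refcounts: pp0:3 pp1:2 pp2:3 pp3:1
Op 4: fork(P0) -> P3. 4 ppages; refcounts: pp0:4 pp1:3 pp2:4 pp3:1
Op 5: read(P1, v1) -> 26. No state change.
Op 6: write(P1, v1, 140). refcount(pp1)=3>1 -> COPY to pp4. 5 ppages; refcounts: pp0:4 pp1:2 pp2:4 pp3:1 pp4:1
Op 7: write(P1, v2, 166). refcount(pp2)=4>1 -> COPY to pp5. 6 ppages; refcounts: pp0:4 pp1:2 pp2:3 pp3:1 pp4:1 pp5:1
Op 8: write(P3, v0, 114). refcount(pp0)=4>1 -> COPY to pp6. 7 ppages; refcounts: pp0:3 pp1:2 pp2:3 pp3:1 pp4:1 pp5:1 pp6:1
P0: v2 -> pp2 = 33
P1: v2 -> pp5 = 166
P2: v2 -> pp2 = 33
P3: v2 -> pp2 = 33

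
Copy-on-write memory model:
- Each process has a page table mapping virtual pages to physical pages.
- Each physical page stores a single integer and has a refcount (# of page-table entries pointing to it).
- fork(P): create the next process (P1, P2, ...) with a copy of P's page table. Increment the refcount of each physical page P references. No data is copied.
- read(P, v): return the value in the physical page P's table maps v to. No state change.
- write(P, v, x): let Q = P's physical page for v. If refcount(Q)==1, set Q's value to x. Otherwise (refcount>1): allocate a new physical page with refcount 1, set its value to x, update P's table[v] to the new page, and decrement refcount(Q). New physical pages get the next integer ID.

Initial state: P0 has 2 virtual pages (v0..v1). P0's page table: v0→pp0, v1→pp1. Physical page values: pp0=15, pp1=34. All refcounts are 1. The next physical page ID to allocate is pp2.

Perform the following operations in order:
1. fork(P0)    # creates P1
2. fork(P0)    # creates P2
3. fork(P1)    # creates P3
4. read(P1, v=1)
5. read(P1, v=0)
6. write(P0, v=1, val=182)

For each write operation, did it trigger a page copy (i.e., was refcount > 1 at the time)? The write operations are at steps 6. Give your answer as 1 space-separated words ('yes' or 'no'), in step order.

Op 1: fork(P0) -> P1. 2 ppages; refcounts: pp0:2 pp1:2
Op 2: fork(P0) -> P2. 2 ppages; refcounts: pp0:3 pp1:3
Op 3: fork(P1) -> P3. 2 ppages; refcounts: pp0:4 pp1:4
Op 4: read(P1, v1) -> 34. No state change.
Op 5: read(P1, v0) -> 15. No state change.
Op 6: write(P0, v1, 182). refcount(pp1)=4>1 -> COPY to pp2. 3 ppages; refcounts: pp0:4 pp1:3 pp2:1

yes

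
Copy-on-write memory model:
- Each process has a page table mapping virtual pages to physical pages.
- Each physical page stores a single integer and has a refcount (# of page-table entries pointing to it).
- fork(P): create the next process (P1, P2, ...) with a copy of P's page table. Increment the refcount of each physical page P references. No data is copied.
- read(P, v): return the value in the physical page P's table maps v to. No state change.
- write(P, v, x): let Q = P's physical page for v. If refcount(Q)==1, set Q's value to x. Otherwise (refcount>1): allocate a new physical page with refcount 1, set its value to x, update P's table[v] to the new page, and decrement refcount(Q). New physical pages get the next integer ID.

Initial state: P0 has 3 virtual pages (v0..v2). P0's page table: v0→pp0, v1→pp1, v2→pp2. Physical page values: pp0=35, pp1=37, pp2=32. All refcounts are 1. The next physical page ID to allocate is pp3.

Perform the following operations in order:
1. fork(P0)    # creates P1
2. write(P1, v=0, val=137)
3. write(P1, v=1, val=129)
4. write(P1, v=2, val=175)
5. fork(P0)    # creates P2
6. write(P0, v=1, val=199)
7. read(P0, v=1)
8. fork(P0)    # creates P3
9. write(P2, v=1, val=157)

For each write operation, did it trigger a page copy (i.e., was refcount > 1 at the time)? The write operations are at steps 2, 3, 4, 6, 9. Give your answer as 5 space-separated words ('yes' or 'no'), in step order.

Op 1: fork(P0) -> P1. 3 ppages; refcounts: pp0:2 pp1:2 pp2:2
Op 2: write(P1, v0, 137). refcount(pp0)=2>1 -> COPY to pp3. 4 ppages; refcounts: pp0:1 pp1:2 pp2:2 pp3:1
Op 3: write(P1, v1, 129). refcount(pp1)=2>1 -> COPY to pp4. 5 ppages; refcounts: pp0:1 pp1:1 pp2:2 pp3:1 pp4:1
Op 4: write(P1, v2, 175). refcount(pp2)=2>1 -> COPY to pp5. 6 ppages; refcounts: pp0:1 pp1:1 pp2:1 pp3:1 pp4:1 pp5:1
Op 5: fork(P0) -> P2. 6 ppages; refcounts: pp0:2 pp1:2 pp2:2 pp3:1 pp4:1 pp5:1
Op 6: write(P0, v1, 199). refcount(pp1)=2>1 -> COPY to pp6. 7 ppages; refcounts: pp0:2 pp1:1 pp2:2 pp3:1 pp4:1 pp5:1 pp6:1
Op 7: read(P0, v1) -> 199. No state change.
Op 8: fork(P0) -> P3. 7 ppages; refcounts: pp0:3 pp1:1 pp2:3 pp3:1 pp4:1 pp5:1 pp6:2
Op 9: write(P2, v1, 157). refcount(pp1)=1 -> write in place. 7 ppages; refcounts: pp0:3 pp1:1 pp2:3 pp3:1 pp4:1 pp5:1 pp6:2

yes yes yes yes no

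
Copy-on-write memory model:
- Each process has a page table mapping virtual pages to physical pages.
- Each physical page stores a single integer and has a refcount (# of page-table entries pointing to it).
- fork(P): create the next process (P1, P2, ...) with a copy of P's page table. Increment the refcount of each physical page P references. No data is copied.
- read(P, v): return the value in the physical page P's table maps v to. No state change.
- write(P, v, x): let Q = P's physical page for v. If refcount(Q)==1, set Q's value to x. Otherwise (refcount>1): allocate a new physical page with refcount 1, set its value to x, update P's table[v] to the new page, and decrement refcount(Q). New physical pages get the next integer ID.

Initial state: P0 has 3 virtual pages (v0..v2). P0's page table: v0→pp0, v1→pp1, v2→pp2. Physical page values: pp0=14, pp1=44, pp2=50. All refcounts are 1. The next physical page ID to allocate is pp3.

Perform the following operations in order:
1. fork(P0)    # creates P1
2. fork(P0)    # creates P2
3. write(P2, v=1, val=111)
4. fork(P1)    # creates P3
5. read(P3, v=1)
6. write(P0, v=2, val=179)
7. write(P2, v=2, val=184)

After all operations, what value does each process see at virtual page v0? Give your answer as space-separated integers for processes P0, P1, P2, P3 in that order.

Answer: 14 14 14 14

Derivation:
Op 1: fork(P0) -> P1. 3 ppages; refcounts: pp0:2 pp1:2 pp2:2
Op 2: fork(P0) -> P2. 3 ppages; refcounts: pp0:3 pp1:3 pp2:3
Op 3: write(P2, v1, 111). refcount(pp1)=3>1 -> COPY to pp3. 4 ppages; refcounts: pp0:3 pp1:2 pp2:3 pp3:1
Op 4: fork(P1) -> P3. 4 ppages; refcounts: pp0:4 pp1:3 pp2:4 pp3:1
Op 5: read(P3, v1) -> 44. No state change.
Op 6: write(P0, v2, 179). refcount(pp2)=4>1 -> COPY to pp4. 5 ppages; refcounts: pp0:4 pp1:3 pp2:3 pp3:1 pp4:1
Op 7: write(P2, v2, 184). refcount(pp2)=3>1 -> COPY to pp5. 6 ppages; refcounts: pp0:4 pp1:3 pp2:2 pp3:1 pp4:1 pp5:1
P0: v0 -> pp0 = 14
P1: v0 -> pp0 = 14
P2: v0 -> pp0 = 14
P3: v0 -> pp0 = 14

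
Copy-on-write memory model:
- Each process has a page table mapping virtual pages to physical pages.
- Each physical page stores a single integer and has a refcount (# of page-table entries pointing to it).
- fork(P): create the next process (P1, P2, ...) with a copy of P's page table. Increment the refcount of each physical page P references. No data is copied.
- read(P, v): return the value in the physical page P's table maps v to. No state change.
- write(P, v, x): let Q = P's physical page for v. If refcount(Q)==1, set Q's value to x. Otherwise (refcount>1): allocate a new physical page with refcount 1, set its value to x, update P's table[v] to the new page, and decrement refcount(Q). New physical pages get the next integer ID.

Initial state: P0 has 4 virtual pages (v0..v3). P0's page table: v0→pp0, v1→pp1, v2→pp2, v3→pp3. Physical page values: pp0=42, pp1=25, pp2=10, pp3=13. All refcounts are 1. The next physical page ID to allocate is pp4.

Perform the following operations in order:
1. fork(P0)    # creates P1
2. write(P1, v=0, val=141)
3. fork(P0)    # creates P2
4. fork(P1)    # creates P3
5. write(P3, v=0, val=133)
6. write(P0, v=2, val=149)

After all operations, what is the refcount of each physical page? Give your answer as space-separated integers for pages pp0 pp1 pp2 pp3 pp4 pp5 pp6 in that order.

Op 1: fork(P0) -> P1. 4 ppages; refcounts: pp0:2 pp1:2 pp2:2 pp3:2
Op 2: write(P1, v0, 141). refcount(pp0)=2>1 -> COPY to pp4. 5 ppages; refcounts: pp0:1 pp1:2 pp2:2 pp3:2 pp4:1
Op 3: fork(P0) -> P2. 5 ppages; refcounts: pp0:2 pp1:3 pp2:3 pp3:3 pp4:1
Op 4: fork(P1) -> P3. 5 ppages; refcounts: pp0:2 pp1:4 pp2:4 pp3:4 pp4:2
Op 5: write(P3, v0, 133). refcount(pp4)=2>1 -> COPY to pp5. 6 ppages; refcounts: pp0:2 pp1:4 pp2:4 pp3:4 pp4:1 pp5:1
Op 6: write(P0, v2, 149). refcount(pp2)=4>1 -> COPY to pp6. 7 ppages; refcounts: pp0:2 pp1:4 pp2:3 pp3:4 pp4:1 pp5:1 pp6:1

Answer: 2 4 3 4 1 1 1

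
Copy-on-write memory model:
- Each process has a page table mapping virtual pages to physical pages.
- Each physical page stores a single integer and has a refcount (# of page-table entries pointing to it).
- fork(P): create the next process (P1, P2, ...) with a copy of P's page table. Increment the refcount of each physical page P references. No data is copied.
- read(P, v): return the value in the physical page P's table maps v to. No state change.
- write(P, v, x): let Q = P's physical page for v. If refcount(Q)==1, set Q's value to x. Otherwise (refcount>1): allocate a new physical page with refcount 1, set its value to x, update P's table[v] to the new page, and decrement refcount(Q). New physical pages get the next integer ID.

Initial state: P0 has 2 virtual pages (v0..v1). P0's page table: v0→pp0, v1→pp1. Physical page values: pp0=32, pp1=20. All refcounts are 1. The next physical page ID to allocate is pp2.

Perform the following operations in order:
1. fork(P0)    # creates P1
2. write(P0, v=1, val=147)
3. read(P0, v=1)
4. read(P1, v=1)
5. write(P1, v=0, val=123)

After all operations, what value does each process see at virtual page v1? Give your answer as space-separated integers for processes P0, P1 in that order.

Answer: 147 20

Derivation:
Op 1: fork(P0) -> P1. 2 ppages; refcounts: pp0:2 pp1:2
Op 2: write(P0, v1, 147). refcount(pp1)=2>1 -> COPY to pp2. 3 ppages; refcounts: pp0:2 pp1:1 pp2:1
Op 3: read(P0, v1) -> 147. No state change.
Op 4: read(P1, v1) -> 20. No state change.
Op 5: write(P1, v0, 123). refcount(pp0)=2>1 -> COPY to pp3. 4 ppages; refcounts: pp0:1 pp1:1 pp2:1 pp3:1
P0: v1 -> pp2 = 147
P1: v1 -> pp1 = 20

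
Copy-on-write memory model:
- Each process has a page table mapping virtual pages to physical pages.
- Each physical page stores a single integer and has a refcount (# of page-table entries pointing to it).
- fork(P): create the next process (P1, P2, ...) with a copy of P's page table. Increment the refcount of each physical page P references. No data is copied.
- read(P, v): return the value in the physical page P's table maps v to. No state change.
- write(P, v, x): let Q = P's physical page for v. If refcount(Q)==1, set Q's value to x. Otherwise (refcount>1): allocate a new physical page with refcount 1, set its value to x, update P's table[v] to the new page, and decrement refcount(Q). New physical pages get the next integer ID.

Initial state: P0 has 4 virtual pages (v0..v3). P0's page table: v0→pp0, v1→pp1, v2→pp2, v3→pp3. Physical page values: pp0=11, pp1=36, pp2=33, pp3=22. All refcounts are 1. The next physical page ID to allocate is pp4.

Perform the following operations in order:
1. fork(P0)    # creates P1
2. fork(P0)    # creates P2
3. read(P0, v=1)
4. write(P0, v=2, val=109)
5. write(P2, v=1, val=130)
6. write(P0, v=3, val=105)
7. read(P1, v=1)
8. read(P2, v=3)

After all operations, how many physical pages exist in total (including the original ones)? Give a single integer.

Op 1: fork(P0) -> P1. 4 ppages; refcounts: pp0:2 pp1:2 pp2:2 pp3:2
Op 2: fork(P0) -> P2. 4 ppages; refcounts: pp0:3 pp1:3 pp2:3 pp3:3
Op 3: read(P0, v1) -> 36. No state change.
Op 4: write(P0, v2, 109). refcount(pp2)=3>1 -> COPY to pp4. 5 ppages; refcounts: pp0:3 pp1:3 pp2:2 pp3:3 pp4:1
Op 5: write(P2, v1, 130). refcount(pp1)=3>1 -> COPY to pp5. 6 ppages; refcounts: pp0:3 pp1:2 pp2:2 pp3:3 pp4:1 pp5:1
Op 6: write(P0, v3, 105). refcount(pp3)=3>1 -> COPY to pp6. 7 ppages; refcounts: pp0:3 pp1:2 pp2:2 pp3:2 pp4:1 pp5:1 pp6:1
Op 7: read(P1, v1) -> 36. No state change.
Op 8: read(P2, v3) -> 22. No state change.

Answer: 7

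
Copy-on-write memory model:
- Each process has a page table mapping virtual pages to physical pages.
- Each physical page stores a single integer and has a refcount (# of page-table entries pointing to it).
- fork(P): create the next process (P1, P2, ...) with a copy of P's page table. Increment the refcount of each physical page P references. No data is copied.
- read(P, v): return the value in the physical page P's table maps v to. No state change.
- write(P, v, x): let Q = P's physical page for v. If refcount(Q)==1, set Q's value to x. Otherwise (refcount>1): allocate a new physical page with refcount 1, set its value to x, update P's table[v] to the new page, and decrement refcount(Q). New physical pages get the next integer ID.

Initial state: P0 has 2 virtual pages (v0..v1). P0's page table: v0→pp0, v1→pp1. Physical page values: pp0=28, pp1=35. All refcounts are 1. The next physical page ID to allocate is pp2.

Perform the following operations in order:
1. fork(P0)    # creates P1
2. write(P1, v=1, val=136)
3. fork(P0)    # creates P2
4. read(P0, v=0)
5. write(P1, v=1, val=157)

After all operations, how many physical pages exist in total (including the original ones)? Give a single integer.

Op 1: fork(P0) -> P1. 2 ppages; refcounts: pp0:2 pp1:2
Op 2: write(P1, v1, 136). refcount(pp1)=2>1 -> COPY to pp2. 3 ppages; refcounts: pp0:2 pp1:1 pp2:1
Op 3: fork(P0) -> P2. 3 ppages; refcounts: pp0:3 pp1:2 pp2:1
Op 4: read(P0, v0) -> 28. No state change.
Op 5: write(P1, v1, 157). refcount(pp2)=1 -> write in place. 3 ppages; refcounts: pp0:3 pp1:2 pp2:1

Answer: 3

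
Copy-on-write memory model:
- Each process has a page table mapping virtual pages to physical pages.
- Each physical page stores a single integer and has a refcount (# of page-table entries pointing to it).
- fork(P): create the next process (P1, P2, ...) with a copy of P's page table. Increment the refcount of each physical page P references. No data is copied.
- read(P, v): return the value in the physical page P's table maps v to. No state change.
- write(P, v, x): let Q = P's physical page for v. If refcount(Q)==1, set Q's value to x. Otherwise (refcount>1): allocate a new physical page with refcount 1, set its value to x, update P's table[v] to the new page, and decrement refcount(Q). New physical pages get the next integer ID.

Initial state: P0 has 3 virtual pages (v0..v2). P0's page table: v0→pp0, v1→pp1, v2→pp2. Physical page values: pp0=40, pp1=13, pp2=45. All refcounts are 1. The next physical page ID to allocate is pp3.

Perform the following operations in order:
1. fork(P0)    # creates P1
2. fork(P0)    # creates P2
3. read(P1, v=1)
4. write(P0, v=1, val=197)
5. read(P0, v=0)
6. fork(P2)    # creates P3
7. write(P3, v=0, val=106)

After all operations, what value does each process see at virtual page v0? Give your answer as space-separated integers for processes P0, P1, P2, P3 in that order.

Op 1: fork(P0) -> P1. 3 ppages; refcounts: pp0:2 pp1:2 pp2:2
Op 2: fork(P0) -> P2. 3 ppages; refcounts: pp0:3 pp1:3 pp2:3
Op 3: read(P1, v1) -> 13. No state change.
Op 4: write(P0, v1, 197). refcount(pp1)=3>1 -> COPY to pp3. 4 ppages; refcounts: pp0:3 pp1:2 pp2:3 pp3:1
Op 5: read(P0, v0) -> 40. No state change.
Op 6: fork(P2) -> P3. 4 ppages; refcounts: pp0:4 pp1:3 pp2:4 pp3:1
Op 7: write(P3, v0, 106). refcount(pp0)=4>1 -> COPY to pp4. 5 ppages; refcounts: pp0:3 pp1:3 pp2:4 pp3:1 pp4:1
P0: v0 -> pp0 = 40
P1: v0 -> pp0 = 40
P2: v0 -> pp0 = 40
P3: v0 -> pp4 = 106

Answer: 40 40 40 106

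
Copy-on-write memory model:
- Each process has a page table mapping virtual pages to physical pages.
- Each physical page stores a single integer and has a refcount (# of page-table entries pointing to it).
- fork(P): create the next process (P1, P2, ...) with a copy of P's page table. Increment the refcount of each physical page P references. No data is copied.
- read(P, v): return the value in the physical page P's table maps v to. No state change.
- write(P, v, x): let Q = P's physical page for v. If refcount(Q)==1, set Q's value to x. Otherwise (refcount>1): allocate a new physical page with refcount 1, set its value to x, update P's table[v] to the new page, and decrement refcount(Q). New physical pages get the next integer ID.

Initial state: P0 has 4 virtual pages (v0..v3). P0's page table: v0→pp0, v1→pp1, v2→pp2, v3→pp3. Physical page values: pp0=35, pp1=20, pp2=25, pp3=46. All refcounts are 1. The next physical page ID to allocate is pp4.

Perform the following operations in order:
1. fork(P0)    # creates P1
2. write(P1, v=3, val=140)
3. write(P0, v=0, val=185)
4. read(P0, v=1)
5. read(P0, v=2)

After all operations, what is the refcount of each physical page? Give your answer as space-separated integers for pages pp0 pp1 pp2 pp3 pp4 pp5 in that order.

Op 1: fork(P0) -> P1. 4 ppages; refcounts: pp0:2 pp1:2 pp2:2 pp3:2
Op 2: write(P1, v3, 140). refcount(pp3)=2>1 -> COPY to pp4. 5 ppages; refcounts: pp0:2 pp1:2 pp2:2 pp3:1 pp4:1
Op 3: write(P0, v0, 185). refcount(pp0)=2>1 -> COPY to pp5. 6 ppages; refcounts: pp0:1 pp1:2 pp2:2 pp3:1 pp4:1 pp5:1
Op 4: read(P0, v1) -> 20. No state change.
Op 5: read(P0, v2) -> 25. No state change.

Answer: 1 2 2 1 1 1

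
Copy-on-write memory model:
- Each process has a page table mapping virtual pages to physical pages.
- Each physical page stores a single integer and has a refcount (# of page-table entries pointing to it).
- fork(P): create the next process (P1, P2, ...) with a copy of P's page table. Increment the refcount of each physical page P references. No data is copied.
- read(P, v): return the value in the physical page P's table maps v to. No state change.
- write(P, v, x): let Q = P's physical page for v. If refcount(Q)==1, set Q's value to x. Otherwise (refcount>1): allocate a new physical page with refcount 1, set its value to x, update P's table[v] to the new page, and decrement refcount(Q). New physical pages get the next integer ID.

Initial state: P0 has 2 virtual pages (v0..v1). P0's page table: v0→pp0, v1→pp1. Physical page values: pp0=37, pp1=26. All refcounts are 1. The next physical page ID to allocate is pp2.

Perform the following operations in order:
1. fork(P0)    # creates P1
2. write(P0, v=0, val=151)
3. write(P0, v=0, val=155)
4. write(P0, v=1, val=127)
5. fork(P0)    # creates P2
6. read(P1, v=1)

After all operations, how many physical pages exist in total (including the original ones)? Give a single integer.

Op 1: fork(P0) -> P1. 2 ppages; refcounts: pp0:2 pp1:2
Op 2: write(P0, v0, 151). refcount(pp0)=2>1 -> COPY to pp2. 3 ppages; refcounts: pp0:1 pp1:2 pp2:1
Op 3: write(P0, v0, 155). refcount(pp2)=1 -> write in place. 3 ppages; refcounts: pp0:1 pp1:2 pp2:1
Op 4: write(P0, v1, 127). refcount(pp1)=2>1 -> COPY to pp3. 4 ppages; refcounts: pp0:1 pp1:1 pp2:1 pp3:1
Op 5: fork(P0) -> P2. 4 ppages; refcounts: pp0:1 pp1:1 pp2:2 pp3:2
Op 6: read(P1, v1) -> 26. No state change.

Answer: 4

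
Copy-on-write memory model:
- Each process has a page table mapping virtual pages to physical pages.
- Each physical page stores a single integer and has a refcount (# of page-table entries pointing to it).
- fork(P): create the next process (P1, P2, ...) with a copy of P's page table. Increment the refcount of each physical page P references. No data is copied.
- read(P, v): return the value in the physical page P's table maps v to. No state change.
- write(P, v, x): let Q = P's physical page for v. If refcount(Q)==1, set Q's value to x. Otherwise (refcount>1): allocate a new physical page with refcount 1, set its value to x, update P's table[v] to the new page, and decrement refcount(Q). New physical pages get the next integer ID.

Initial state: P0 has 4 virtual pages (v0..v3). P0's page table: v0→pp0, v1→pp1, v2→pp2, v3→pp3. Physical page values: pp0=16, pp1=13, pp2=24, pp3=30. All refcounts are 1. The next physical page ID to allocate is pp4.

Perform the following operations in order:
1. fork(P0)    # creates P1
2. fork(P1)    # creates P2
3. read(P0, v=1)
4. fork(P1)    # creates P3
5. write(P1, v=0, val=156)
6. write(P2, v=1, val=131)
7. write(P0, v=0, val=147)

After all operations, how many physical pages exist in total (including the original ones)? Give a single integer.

Answer: 7

Derivation:
Op 1: fork(P0) -> P1. 4 ppages; refcounts: pp0:2 pp1:2 pp2:2 pp3:2
Op 2: fork(P1) -> P2. 4 ppages; refcounts: pp0:3 pp1:3 pp2:3 pp3:3
Op 3: read(P0, v1) -> 13. No state change.
Op 4: fork(P1) -> P3. 4 ppages; refcounts: pp0:4 pp1:4 pp2:4 pp3:4
Op 5: write(P1, v0, 156). refcount(pp0)=4>1 -> COPY to pp4. 5 ppages; refcounts: pp0:3 pp1:4 pp2:4 pp3:4 pp4:1
Op 6: write(P2, v1, 131). refcount(pp1)=4>1 -> COPY to pp5. 6 ppages; refcounts: pp0:3 pp1:3 pp2:4 pp3:4 pp4:1 pp5:1
Op 7: write(P0, v0, 147). refcount(pp0)=3>1 -> COPY to pp6. 7 ppages; refcounts: pp0:2 pp1:3 pp2:4 pp3:4 pp4:1 pp5:1 pp6:1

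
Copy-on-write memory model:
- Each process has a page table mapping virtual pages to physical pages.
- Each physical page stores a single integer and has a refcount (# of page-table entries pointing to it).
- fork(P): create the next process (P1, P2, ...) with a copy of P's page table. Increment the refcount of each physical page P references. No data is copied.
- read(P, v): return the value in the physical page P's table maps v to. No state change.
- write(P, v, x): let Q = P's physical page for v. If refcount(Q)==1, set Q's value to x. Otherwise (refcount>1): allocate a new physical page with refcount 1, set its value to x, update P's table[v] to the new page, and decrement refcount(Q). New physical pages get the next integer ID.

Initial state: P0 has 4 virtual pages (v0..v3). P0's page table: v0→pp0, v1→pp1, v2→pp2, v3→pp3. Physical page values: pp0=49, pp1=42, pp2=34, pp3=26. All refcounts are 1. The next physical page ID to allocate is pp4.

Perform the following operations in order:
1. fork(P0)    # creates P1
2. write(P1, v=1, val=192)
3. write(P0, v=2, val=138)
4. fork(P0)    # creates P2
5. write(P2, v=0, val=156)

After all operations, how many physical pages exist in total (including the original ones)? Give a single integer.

Answer: 7

Derivation:
Op 1: fork(P0) -> P1. 4 ppages; refcounts: pp0:2 pp1:2 pp2:2 pp3:2
Op 2: write(P1, v1, 192). refcount(pp1)=2>1 -> COPY to pp4. 5 ppages; refcounts: pp0:2 pp1:1 pp2:2 pp3:2 pp4:1
Op 3: write(P0, v2, 138). refcount(pp2)=2>1 -> COPY to pp5. 6 ppages; refcounts: pp0:2 pp1:1 pp2:1 pp3:2 pp4:1 pp5:1
Op 4: fork(P0) -> P2. 6 ppages; refcounts: pp0:3 pp1:2 pp2:1 pp3:3 pp4:1 pp5:2
Op 5: write(P2, v0, 156). refcount(pp0)=3>1 -> COPY to pp6. 7 ppages; refcounts: pp0:2 pp1:2 pp2:1 pp3:3 pp4:1 pp5:2 pp6:1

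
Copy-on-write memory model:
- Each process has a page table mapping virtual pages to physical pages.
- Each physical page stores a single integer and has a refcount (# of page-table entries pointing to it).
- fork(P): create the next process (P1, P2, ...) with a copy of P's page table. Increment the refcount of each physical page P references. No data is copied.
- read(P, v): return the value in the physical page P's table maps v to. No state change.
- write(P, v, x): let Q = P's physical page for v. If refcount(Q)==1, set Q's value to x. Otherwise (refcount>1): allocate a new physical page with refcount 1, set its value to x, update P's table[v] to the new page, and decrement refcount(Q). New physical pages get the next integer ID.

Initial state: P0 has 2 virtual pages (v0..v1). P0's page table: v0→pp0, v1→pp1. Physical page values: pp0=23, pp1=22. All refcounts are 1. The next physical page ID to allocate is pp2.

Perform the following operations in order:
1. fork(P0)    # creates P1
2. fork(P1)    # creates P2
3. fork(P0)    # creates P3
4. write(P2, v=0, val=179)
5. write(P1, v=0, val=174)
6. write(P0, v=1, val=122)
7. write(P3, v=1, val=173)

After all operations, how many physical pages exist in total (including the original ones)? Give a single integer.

Op 1: fork(P0) -> P1. 2 ppages; refcounts: pp0:2 pp1:2
Op 2: fork(P1) -> P2. 2 ppages; refcounts: pp0:3 pp1:3
Op 3: fork(P0) -> P3. 2 ppages; refcounts: pp0:4 pp1:4
Op 4: write(P2, v0, 179). refcount(pp0)=4>1 -> COPY to pp2. 3 ppages; refcounts: pp0:3 pp1:4 pp2:1
Op 5: write(P1, v0, 174). refcount(pp0)=3>1 -> COPY to pp3. 4 ppages; refcounts: pp0:2 pp1:4 pp2:1 pp3:1
Op 6: write(P0, v1, 122). refcount(pp1)=4>1 -> COPY to pp4. 5 ppages; refcounts: pp0:2 pp1:3 pp2:1 pp3:1 pp4:1
Op 7: write(P3, v1, 173). refcount(pp1)=3>1 -> COPY to pp5. 6 ppages; refcounts: pp0:2 pp1:2 pp2:1 pp3:1 pp4:1 pp5:1

Answer: 6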